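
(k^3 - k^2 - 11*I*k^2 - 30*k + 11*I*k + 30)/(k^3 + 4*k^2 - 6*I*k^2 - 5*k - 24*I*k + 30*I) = (k - 5*I)/(k + 5)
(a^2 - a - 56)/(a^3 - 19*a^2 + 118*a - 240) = (a + 7)/(a^2 - 11*a + 30)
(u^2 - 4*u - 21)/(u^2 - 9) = (u - 7)/(u - 3)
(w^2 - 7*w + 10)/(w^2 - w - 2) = (w - 5)/(w + 1)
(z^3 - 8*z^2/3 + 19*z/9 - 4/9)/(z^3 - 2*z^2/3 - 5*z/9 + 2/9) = (3*z - 4)/(3*z + 2)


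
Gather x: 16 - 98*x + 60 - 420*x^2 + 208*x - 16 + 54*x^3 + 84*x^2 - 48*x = 54*x^3 - 336*x^2 + 62*x + 60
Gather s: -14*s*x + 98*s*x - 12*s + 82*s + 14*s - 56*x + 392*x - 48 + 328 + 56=s*(84*x + 84) + 336*x + 336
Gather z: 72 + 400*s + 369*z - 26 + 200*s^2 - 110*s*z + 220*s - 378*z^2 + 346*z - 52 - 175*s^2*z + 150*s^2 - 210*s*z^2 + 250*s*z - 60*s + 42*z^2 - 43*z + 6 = 350*s^2 + 560*s + z^2*(-210*s - 336) + z*(-175*s^2 + 140*s + 672)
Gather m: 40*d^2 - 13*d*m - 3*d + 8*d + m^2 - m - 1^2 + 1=40*d^2 + 5*d + m^2 + m*(-13*d - 1)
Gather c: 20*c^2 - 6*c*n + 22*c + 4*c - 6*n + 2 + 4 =20*c^2 + c*(26 - 6*n) - 6*n + 6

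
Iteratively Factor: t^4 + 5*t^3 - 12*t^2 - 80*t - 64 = (t + 1)*(t^3 + 4*t^2 - 16*t - 64) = (t + 1)*(t + 4)*(t^2 - 16) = (t + 1)*(t + 4)^2*(t - 4)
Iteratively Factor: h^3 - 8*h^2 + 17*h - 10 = (h - 5)*(h^2 - 3*h + 2) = (h - 5)*(h - 2)*(h - 1)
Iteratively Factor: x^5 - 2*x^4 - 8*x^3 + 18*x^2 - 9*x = (x - 1)*(x^4 - x^3 - 9*x^2 + 9*x) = (x - 3)*(x - 1)*(x^3 + 2*x^2 - 3*x) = (x - 3)*(x - 1)^2*(x^2 + 3*x) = x*(x - 3)*(x - 1)^2*(x + 3)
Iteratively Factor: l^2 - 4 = (l - 2)*(l + 2)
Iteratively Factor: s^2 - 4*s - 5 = (s + 1)*(s - 5)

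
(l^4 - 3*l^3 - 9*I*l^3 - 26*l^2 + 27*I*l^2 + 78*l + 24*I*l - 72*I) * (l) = l^5 - 3*l^4 - 9*I*l^4 - 26*l^3 + 27*I*l^3 + 78*l^2 + 24*I*l^2 - 72*I*l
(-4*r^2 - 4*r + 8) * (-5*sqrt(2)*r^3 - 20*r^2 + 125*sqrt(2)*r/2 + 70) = 20*sqrt(2)*r^5 + 20*sqrt(2)*r^4 + 80*r^4 - 290*sqrt(2)*r^3 + 80*r^3 - 440*r^2 - 250*sqrt(2)*r^2 - 280*r + 500*sqrt(2)*r + 560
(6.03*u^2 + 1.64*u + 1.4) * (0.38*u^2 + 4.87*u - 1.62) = 2.2914*u^4 + 29.9893*u^3 - 1.2498*u^2 + 4.1612*u - 2.268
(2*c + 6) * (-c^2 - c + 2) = -2*c^3 - 8*c^2 - 2*c + 12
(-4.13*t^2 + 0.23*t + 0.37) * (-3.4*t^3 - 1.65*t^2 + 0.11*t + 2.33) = 14.042*t^5 + 6.0325*t^4 - 2.0918*t^3 - 10.2081*t^2 + 0.5766*t + 0.8621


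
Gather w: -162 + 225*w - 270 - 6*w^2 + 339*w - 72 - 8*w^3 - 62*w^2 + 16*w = -8*w^3 - 68*w^2 + 580*w - 504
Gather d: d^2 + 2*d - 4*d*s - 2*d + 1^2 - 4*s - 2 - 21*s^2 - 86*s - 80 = d^2 - 4*d*s - 21*s^2 - 90*s - 81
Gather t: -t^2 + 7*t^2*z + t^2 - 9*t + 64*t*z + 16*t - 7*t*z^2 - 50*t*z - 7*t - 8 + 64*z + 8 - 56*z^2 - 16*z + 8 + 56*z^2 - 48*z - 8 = 7*t^2*z + t*(-7*z^2 + 14*z)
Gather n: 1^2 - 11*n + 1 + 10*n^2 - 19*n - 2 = 10*n^2 - 30*n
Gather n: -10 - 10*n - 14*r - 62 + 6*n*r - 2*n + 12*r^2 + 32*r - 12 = n*(6*r - 12) + 12*r^2 + 18*r - 84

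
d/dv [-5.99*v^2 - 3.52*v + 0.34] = -11.98*v - 3.52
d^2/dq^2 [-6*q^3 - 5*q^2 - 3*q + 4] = -36*q - 10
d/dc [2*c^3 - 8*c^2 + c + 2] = 6*c^2 - 16*c + 1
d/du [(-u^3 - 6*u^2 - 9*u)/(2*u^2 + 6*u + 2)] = (-u^4 - 6*u^3 - 12*u^2 - 12*u - 9)/(2*(u^4 + 6*u^3 + 11*u^2 + 6*u + 1))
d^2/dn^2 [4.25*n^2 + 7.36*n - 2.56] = 8.50000000000000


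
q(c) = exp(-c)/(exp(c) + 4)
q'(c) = -exp(-c)/(exp(c) + 4) - 1/(exp(c) + 4)^2 = 2*(-exp(c) - 2)*exp(-c)/(exp(2*c) + 8*exp(c) + 16)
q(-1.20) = 0.77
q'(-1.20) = -0.83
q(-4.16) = 15.96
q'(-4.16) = -16.02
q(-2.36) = 2.59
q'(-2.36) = -2.65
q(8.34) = 0.00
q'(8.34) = -0.00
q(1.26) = 0.04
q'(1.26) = -0.06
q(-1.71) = 1.32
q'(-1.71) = -1.38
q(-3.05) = 5.22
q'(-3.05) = -5.28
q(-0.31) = 0.29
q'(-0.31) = -0.33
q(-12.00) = 40688.64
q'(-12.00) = -40688.70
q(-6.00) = 100.79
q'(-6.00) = -100.86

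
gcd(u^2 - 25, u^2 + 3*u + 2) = 1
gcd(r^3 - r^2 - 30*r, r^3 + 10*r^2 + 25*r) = r^2 + 5*r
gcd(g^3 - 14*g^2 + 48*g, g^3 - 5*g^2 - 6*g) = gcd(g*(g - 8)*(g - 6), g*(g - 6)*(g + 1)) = g^2 - 6*g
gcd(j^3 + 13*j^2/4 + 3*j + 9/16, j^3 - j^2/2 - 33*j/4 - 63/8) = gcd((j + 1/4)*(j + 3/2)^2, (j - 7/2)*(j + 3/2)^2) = j^2 + 3*j + 9/4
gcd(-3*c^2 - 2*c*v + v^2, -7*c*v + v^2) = 1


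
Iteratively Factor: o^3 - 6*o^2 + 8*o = (o - 4)*(o^2 - 2*o) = (o - 4)*(o - 2)*(o)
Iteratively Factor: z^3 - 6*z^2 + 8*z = (z - 4)*(z^2 - 2*z) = (z - 4)*(z - 2)*(z)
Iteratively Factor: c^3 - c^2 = (c)*(c^2 - c) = c^2*(c - 1)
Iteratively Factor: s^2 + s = (s + 1)*(s)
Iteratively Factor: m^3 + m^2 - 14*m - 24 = (m + 2)*(m^2 - m - 12) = (m + 2)*(m + 3)*(m - 4)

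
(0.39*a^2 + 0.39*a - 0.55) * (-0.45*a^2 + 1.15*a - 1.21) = -0.1755*a^4 + 0.273*a^3 + 0.2241*a^2 - 1.1044*a + 0.6655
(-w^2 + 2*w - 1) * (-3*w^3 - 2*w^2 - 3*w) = 3*w^5 - 4*w^4 + 2*w^3 - 4*w^2 + 3*w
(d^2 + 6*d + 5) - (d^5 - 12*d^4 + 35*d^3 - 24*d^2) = -d^5 + 12*d^4 - 35*d^3 + 25*d^2 + 6*d + 5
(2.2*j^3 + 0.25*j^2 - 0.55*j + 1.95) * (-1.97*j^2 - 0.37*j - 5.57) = -4.334*j^5 - 1.3065*j^4 - 11.263*j^3 - 5.0305*j^2 + 2.342*j - 10.8615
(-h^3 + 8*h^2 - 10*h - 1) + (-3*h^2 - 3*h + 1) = -h^3 + 5*h^2 - 13*h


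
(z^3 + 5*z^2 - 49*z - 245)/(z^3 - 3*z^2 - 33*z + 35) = (z + 7)/(z - 1)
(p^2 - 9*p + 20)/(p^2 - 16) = (p - 5)/(p + 4)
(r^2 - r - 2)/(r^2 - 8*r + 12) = (r + 1)/(r - 6)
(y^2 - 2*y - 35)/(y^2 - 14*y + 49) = (y + 5)/(y - 7)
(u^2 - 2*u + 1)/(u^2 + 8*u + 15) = (u^2 - 2*u + 1)/(u^2 + 8*u + 15)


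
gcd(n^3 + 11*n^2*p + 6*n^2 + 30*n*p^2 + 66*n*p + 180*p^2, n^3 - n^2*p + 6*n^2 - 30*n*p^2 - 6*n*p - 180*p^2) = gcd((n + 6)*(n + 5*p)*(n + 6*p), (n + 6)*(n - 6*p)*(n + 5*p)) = n^2 + 5*n*p + 6*n + 30*p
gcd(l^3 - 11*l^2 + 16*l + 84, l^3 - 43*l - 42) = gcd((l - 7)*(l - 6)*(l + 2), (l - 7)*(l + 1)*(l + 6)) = l - 7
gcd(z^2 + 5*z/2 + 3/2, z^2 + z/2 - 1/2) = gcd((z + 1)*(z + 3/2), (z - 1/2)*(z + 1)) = z + 1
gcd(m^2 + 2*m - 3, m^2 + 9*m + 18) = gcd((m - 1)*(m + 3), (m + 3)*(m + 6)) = m + 3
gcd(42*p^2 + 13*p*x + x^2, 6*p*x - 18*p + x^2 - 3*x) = 6*p + x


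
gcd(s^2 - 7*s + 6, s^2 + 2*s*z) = 1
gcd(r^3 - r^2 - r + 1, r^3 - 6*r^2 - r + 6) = r^2 - 1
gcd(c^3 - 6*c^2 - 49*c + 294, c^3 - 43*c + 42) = c^2 + c - 42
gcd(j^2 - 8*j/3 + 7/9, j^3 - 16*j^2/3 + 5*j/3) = j - 1/3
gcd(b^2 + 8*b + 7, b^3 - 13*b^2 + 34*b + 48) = b + 1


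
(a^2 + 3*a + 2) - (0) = a^2 + 3*a + 2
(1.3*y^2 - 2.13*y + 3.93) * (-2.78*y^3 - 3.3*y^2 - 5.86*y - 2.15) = -3.614*y^5 + 1.6314*y^4 - 11.5144*y^3 - 3.2822*y^2 - 18.4503*y - 8.4495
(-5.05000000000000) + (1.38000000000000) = -3.67000000000000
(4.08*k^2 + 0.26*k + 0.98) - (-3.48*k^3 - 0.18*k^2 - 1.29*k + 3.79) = 3.48*k^3 + 4.26*k^2 + 1.55*k - 2.81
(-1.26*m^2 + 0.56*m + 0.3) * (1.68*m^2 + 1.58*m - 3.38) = -2.1168*m^4 - 1.05*m^3 + 5.6476*m^2 - 1.4188*m - 1.014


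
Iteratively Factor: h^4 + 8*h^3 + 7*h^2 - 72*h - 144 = (h + 4)*(h^3 + 4*h^2 - 9*h - 36) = (h + 4)^2*(h^2 - 9) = (h - 3)*(h + 4)^2*(h + 3)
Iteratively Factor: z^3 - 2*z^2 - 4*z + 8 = (z - 2)*(z^2 - 4) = (z - 2)*(z + 2)*(z - 2)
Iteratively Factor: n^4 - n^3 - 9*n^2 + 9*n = (n)*(n^3 - n^2 - 9*n + 9) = n*(n + 3)*(n^2 - 4*n + 3) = n*(n - 3)*(n + 3)*(n - 1)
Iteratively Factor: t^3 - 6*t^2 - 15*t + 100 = (t - 5)*(t^2 - t - 20) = (t - 5)*(t + 4)*(t - 5)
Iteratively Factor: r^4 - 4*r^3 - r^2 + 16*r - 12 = (r - 2)*(r^3 - 2*r^2 - 5*r + 6) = (r - 2)*(r - 1)*(r^2 - r - 6) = (r - 3)*(r - 2)*(r - 1)*(r + 2)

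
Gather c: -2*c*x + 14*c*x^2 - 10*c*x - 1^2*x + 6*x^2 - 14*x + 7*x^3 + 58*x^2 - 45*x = c*(14*x^2 - 12*x) + 7*x^3 + 64*x^2 - 60*x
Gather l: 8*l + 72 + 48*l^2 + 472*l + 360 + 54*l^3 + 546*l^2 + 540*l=54*l^3 + 594*l^2 + 1020*l + 432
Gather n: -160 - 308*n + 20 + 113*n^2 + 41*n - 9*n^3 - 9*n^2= -9*n^3 + 104*n^2 - 267*n - 140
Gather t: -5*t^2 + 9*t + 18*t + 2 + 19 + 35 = -5*t^2 + 27*t + 56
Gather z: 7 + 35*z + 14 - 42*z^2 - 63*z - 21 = -42*z^2 - 28*z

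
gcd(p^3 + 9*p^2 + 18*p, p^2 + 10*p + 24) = p + 6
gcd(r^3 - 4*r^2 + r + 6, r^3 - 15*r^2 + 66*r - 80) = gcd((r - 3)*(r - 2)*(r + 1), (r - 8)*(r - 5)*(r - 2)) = r - 2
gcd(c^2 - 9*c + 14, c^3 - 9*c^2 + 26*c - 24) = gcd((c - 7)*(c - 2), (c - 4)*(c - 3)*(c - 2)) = c - 2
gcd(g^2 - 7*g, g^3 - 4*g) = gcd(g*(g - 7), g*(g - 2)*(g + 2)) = g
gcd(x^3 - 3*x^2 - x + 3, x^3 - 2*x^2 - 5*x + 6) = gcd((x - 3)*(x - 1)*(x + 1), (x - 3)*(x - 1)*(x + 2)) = x^2 - 4*x + 3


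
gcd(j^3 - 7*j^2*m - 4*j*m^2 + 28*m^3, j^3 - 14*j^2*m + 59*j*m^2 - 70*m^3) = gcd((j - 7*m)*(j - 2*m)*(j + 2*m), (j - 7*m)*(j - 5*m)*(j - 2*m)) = j^2 - 9*j*m + 14*m^2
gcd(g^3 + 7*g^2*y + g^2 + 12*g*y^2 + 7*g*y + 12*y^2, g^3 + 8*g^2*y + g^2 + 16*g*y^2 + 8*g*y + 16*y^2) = g^2 + 4*g*y + g + 4*y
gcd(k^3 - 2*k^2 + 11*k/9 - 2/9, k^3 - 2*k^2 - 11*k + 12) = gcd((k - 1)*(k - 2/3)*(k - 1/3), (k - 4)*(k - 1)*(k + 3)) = k - 1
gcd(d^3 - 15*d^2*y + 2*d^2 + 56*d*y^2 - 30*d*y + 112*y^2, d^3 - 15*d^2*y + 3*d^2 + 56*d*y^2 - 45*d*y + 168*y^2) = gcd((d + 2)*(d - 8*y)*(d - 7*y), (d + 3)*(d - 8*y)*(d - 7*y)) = d^2 - 15*d*y + 56*y^2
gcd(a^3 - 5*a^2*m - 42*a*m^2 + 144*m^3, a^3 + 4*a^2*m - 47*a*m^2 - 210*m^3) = a + 6*m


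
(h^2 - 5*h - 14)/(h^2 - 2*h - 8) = (h - 7)/(h - 4)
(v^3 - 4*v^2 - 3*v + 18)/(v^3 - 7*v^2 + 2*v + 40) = (v^2 - 6*v + 9)/(v^2 - 9*v + 20)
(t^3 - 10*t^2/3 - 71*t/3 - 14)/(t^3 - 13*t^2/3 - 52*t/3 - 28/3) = (t + 3)/(t + 2)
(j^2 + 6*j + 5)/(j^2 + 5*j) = (j + 1)/j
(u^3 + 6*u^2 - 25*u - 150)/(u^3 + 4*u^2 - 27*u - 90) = (u + 5)/(u + 3)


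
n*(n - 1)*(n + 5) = n^3 + 4*n^2 - 5*n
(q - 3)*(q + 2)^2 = q^3 + q^2 - 8*q - 12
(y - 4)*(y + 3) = y^2 - y - 12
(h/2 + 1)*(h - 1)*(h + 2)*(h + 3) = h^4/2 + 3*h^3 + 9*h^2/2 - 2*h - 6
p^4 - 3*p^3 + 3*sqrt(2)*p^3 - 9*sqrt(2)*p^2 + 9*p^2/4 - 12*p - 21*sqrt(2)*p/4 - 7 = (p - 7/2)*(p + 1/2)*(p + sqrt(2))*(p + 2*sqrt(2))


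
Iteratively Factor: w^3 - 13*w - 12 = (w + 3)*(w^2 - 3*w - 4) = (w - 4)*(w + 3)*(w + 1)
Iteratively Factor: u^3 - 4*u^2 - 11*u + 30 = (u - 2)*(u^2 - 2*u - 15) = (u - 2)*(u + 3)*(u - 5)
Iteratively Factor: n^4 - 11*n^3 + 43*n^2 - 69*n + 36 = (n - 3)*(n^3 - 8*n^2 + 19*n - 12) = (n - 3)^2*(n^2 - 5*n + 4) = (n - 3)^2*(n - 1)*(n - 4)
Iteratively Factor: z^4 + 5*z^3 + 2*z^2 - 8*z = (z)*(z^3 + 5*z^2 + 2*z - 8) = z*(z - 1)*(z^2 + 6*z + 8) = z*(z - 1)*(z + 4)*(z + 2)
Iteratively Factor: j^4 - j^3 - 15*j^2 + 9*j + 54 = (j - 3)*(j^3 + 2*j^2 - 9*j - 18) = (j - 3)^2*(j^2 + 5*j + 6) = (j - 3)^2*(j + 2)*(j + 3)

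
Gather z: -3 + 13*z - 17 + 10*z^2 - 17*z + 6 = 10*z^2 - 4*z - 14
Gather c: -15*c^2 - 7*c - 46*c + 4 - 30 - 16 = -15*c^2 - 53*c - 42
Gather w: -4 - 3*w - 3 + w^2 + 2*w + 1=w^2 - w - 6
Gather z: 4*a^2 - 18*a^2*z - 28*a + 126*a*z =4*a^2 - 28*a + z*(-18*a^2 + 126*a)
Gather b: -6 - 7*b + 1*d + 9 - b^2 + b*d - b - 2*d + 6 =-b^2 + b*(d - 8) - d + 9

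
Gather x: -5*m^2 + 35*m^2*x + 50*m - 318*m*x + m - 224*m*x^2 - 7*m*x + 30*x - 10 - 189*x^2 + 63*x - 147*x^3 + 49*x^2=-5*m^2 + 51*m - 147*x^3 + x^2*(-224*m - 140) + x*(35*m^2 - 325*m + 93) - 10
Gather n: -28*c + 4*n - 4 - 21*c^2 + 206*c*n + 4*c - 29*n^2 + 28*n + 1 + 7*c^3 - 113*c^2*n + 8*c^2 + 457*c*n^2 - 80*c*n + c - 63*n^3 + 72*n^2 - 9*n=7*c^3 - 13*c^2 - 23*c - 63*n^3 + n^2*(457*c + 43) + n*(-113*c^2 + 126*c + 23) - 3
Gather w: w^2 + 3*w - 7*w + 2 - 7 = w^2 - 4*w - 5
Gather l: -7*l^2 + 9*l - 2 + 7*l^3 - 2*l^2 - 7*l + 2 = 7*l^3 - 9*l^2 + 2*l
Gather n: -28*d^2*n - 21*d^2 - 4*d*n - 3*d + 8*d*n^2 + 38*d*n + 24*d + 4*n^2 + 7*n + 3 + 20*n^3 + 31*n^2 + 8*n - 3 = -21*d^2 + 21*d + 20*n^3 + n^2*(8*d + 35) + n*(-28*d^2 + 34*d + 15)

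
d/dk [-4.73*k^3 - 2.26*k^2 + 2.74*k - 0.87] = -14.19*k^2 - 4.52*k + 2.74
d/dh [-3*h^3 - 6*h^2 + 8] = 3*h*(-3*h - 4)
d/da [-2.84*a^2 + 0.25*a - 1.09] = 0.25 - 5.68*a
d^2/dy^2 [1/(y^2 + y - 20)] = 2*(-y^2 - y + (2*y + 1)^2 + 20)/(y^2 + y - 20)^3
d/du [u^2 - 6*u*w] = 2*u - 6*w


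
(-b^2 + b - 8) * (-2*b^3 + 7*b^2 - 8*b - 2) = 2*b^5 - 9*b^4 + 31*b^3 - 62*b^2 + 62*b + 16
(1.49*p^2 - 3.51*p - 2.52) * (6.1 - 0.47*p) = -0.7003*p^3 + 10.7387*p^2 - 20.2266*p - 15.372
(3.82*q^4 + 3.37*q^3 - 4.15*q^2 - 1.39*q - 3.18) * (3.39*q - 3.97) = 12.9498*q^5 - 3.7411*q^4 - 27.4474*q^3 + 11.7634*q^2 - 5.2619*q + 12.6246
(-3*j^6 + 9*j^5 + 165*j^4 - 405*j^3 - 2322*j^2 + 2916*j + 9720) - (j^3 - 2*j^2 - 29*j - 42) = -3*j^6 + 9*j^5 + 165*j^4 - 406*j^3 - 2320*j^2 + 2945*j + 9762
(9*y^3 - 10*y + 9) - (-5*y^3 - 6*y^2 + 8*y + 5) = 14*y^3 + 6*y^2 - 18*y + 4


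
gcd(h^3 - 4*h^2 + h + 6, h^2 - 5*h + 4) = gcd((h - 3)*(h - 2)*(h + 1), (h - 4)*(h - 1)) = 1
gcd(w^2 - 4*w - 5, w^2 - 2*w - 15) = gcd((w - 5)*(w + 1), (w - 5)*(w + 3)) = w - 5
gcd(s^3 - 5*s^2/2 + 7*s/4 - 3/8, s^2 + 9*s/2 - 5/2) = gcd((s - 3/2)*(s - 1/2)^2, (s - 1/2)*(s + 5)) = s - 1/2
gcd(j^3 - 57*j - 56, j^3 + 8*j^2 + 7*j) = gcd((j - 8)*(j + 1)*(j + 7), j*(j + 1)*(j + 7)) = j^2 + 8*j + 7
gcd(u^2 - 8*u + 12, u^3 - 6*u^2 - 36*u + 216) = u - 6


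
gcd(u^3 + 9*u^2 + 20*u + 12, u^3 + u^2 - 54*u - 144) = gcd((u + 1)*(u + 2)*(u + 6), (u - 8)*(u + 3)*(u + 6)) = u + 6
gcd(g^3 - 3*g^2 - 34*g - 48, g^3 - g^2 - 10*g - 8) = g + 2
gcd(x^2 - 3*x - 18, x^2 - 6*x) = x - 6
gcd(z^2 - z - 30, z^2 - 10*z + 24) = z - 6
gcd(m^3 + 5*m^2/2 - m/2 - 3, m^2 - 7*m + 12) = 1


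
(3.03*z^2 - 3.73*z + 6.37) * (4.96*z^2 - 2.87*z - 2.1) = 15.0288*z^4 - 27.1969*z^3 + 35.9373*z^2 - 10.4489*z - 13.377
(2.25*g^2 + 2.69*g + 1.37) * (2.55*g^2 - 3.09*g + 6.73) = 5.7375*g^4 - 0.093*g^3 + 10.3239*g^2 + 13.8704*g + 9.2201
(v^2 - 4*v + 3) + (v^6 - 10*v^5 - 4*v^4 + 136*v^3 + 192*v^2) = v^6 - 10*v^5 - 4*v^4 + 136*v^3 + 193*v^2 - 4*v + 3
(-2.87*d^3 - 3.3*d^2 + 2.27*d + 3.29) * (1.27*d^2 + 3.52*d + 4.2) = -3.6449*d^5 - 14.2934*d^4 - 20.7871*d^3 - 1.6913*d^2 + 21.1148*d + 13.818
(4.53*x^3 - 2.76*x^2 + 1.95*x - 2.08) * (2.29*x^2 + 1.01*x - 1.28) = 10.3737*x^5 - 1.7451*x^4 - 4.1205*x^3 + 0.7391*x^2 - 4.5968*x + 2.6624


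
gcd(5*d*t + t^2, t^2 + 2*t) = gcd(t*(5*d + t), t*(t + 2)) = t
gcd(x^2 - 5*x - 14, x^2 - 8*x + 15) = 1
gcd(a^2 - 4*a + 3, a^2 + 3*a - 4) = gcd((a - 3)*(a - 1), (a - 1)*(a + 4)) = a - 1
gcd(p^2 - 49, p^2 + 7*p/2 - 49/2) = p + 7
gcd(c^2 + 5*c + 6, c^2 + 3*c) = c + 3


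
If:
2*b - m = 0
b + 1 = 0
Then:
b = -1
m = -2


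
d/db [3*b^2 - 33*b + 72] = 6*b - 33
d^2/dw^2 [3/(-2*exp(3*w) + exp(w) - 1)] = 3*(-2*(6*exp(2*w) - 1)^2*exp(w) + (18*exp(2*w) - 1)*(2*exp(3*w) - exp(w) + 1))*exp(w)/(2*exp(3*w) - exp(w) + 1)^3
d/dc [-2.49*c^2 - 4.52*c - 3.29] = -4.98*c - 4.52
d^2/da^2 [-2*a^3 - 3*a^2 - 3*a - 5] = -12*a - 6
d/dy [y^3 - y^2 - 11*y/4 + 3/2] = 3*y^2 - 2*y - 11/4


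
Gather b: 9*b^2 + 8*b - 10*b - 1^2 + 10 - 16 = 9*b^2 - 2*b - 7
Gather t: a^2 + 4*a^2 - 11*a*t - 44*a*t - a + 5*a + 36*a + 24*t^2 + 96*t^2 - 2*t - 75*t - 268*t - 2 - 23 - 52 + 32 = 5*a^2 + 40*a + 120*t^2 + t*(-55*a - 345) - 45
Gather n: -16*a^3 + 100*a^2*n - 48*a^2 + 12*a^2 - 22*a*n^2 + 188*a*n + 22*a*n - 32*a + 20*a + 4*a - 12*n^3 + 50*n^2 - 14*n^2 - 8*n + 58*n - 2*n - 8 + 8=-16*a^3 - 36*a^2 - 8*a - 12*n^3 + n^2*(36 - 22*a) + n*(100*a^2 + 210*a + 48)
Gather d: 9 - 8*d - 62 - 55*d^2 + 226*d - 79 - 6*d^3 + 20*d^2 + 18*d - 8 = -6*d^3 - 35*d^2 + 236*d - 140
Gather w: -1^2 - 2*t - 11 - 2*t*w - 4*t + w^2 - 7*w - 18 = -6*t + w^2 + w*(-2*t - 7) - 30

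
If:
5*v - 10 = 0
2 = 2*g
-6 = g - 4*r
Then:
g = 1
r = 7/4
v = 2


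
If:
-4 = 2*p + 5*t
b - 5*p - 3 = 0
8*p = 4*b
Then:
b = -2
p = -1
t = -2/5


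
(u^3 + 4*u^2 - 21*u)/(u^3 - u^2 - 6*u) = (u + 7)/(u + 2)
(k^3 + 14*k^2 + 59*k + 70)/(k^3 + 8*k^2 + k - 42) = (k^2 + 7*k + 10)/(k^2 + k - 6)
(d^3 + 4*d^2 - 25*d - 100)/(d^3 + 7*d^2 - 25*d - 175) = (d + 4)/(d + 7)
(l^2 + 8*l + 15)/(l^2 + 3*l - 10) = (l + 3)/(l - 2)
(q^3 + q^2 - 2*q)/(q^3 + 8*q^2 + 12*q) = (q - 1)/(q + 6)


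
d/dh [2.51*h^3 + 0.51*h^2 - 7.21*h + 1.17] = 7.53*h^2 + 1.02*h - 7.21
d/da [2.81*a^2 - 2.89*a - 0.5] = 5.62*a - 2.89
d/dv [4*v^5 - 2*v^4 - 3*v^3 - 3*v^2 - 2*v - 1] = 20*v^4 - 8*v^3 - 9*v^2 - 6*v - 2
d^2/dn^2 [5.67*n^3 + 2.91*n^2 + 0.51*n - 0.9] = 34.02*n + 5.82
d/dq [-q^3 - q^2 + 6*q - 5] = -3*q^2 - 2*q + 6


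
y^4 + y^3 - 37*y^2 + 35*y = y*(y - 5)*(y - 1)*(y + 7)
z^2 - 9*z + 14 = (z - 7)*(z - 2)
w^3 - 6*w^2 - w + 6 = (w - 6)*(w - 1)*(w + 1)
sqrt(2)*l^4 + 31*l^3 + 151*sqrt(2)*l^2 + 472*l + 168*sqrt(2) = (l + 2*sqrt(2))*(l + 6*sqrt(2))*(l + 7*sqrt(2))*(sqrt(2)*l + 1)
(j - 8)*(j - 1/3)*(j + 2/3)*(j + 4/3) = j^4 - 19*j^3/3 - 118*j^2/9 - 56*j/27 + 64/27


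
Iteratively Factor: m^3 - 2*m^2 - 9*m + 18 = (m + 3)*(m^2 - 5*m + 6) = (m - 2)*(m + 3)*(m - 3)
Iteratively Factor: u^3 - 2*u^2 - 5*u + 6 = (u + 2)*(u^2 - 4*u + 3) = (u - 1)*(u + 2)*(u - 3)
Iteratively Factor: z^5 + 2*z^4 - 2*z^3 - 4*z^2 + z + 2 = (z + 2)*(z^4 - 2*z^2 + 1) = (z - 1)*(z + 2)*(z^3 + z^2 - z - 1) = (z - 1)^2*(z + 2)*(z^2 + 2*z + 1) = (z - 1)^2*(z + 1)*(z + 2)*(z + 1)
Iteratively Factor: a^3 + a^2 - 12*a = (a - 3)*(a^2 + 4*a) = a*(a - 3)*(a + 4)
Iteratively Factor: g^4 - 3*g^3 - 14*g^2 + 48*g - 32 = (g - 2)*(g^3 - g^2 - 16*g + 16) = (g - 2)*(g - 1)*(g^2 - 16) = (g - 2)*(g - 1)*(g + 4)*(g - 4)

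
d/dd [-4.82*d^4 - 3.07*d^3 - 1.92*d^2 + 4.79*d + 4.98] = -19.28*d^3 - 9.21*d^2 - 3.84*d + 4.79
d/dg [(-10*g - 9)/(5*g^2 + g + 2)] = (-50*g^2 - 10*g + (10*g + 1)*(10*g + 9) - 20)/(5*g^2 + g + 2)^2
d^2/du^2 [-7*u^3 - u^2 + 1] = -42*u - 2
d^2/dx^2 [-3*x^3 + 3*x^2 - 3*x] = 6 - 18*x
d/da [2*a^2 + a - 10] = 4*a + 1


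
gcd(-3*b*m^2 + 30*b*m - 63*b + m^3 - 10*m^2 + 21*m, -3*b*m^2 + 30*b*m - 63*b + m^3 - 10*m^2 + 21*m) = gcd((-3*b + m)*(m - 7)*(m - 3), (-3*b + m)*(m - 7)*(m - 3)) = 3*b*m^2 - 30*b*m + 63*b - m^3 + 10*m^2 - 21*m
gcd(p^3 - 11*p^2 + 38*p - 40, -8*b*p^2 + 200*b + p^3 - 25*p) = p - 5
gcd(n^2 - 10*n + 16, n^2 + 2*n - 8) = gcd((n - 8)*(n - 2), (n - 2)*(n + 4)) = n - 2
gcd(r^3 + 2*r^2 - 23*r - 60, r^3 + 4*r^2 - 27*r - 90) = r^2 - 2*r - 15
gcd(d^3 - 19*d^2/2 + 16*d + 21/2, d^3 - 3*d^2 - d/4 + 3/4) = d^2 - 5*d/2 - 3/2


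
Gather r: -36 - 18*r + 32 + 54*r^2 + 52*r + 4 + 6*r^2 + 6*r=60*r^2 + 40*r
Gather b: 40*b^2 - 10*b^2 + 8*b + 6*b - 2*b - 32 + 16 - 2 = 30*b^2 + 12*b - 18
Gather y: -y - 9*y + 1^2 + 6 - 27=-10*y - 20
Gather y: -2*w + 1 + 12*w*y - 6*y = -2*w + y*(12*w - 6) + 1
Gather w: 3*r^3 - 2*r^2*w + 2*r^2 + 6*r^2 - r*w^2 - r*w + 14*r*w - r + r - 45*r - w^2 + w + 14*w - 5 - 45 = 3*r^3 + 8*r^2 - 45*r + w^2*(-r - 1) + w*(-2*r^2 + 13*r + 15) - 50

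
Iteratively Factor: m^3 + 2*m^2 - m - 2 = (m + 2)*(m^2 - 1) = (m + 1)*(m + 2)*(m - 1)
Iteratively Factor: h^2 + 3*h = (h + 3)*(h)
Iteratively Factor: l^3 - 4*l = (l - 2)*(l^2 + 2*l) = l*(l - 2)*(l + 2)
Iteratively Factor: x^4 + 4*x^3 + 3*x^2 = (x)*(x^3 + 4*x^2 + 3*x) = x*(x + 1)*(x^2 + 3*x) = x^2*(x + 1)*(x + 3)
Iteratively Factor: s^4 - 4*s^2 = (s + 2)*(s^3 - 2*s^2) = s*(s + 2)*(s^2 - 2*s) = s*(s - 2)*(s + 2)*(s)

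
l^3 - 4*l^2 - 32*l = l*(l - 8)*(l + 4)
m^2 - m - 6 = (m - 3)*(m + 2)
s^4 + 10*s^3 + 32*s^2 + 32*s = s*(s + 2)*(s + 4)^2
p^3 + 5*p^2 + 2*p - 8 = (p - 1)*(p + 2)*(p + 4)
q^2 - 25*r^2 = (q - 5*r)*(q + 5*r)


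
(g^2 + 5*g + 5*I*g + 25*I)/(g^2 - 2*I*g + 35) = (g + 5)/(g - 7*I)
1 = 1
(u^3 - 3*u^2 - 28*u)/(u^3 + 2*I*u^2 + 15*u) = (u^2 - 3*u - 28)/(u^2 + 2*I*u + 15)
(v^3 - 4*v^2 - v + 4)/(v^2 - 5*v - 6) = (v^2 - 5*v + 4)/(v - 6)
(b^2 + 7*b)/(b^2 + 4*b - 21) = b/(b - 3)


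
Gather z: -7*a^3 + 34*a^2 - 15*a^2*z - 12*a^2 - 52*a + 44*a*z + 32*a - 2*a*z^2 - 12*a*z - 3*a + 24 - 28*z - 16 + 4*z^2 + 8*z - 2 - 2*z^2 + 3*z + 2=-7*a^3 + 22*a^2 - 23*a + z^2*(2 - 2*a) + z*(-15*a^2 + 32*a - 17) + 8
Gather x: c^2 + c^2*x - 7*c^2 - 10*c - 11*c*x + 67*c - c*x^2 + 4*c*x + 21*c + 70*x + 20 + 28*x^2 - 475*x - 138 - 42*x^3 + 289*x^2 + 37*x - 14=-6*c^2 + 78*c - 42*x^3 + x^2*(317 - c) + x*(c^2 - 7*c - 368) - 132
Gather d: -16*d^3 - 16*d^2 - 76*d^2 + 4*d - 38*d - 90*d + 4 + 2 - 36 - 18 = -16*d^3 - 92*d^2 - 124*d - 48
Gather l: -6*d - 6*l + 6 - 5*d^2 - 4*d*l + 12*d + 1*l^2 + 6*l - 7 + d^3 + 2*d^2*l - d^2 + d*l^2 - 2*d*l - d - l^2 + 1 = d^3 - 6*d^2 + d*l^2 + 5*d + l*(2*d^2 - 6*d)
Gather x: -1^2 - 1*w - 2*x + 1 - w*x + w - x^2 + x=-x^2 + x*(-w - 1)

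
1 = 1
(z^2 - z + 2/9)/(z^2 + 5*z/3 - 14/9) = (3*z - 1)/(3*z + 7)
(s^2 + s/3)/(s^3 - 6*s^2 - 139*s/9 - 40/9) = 3*s/(3*s^2 - 19*s - 40)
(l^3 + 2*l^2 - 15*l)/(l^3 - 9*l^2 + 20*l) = (l^2 + 2*l - 15)/(l^2 - 9*l + 20)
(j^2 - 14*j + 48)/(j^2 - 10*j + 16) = (j - 6)/(j - 2)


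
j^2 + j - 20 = (j - 4)*(j + 5)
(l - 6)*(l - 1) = l^2 - 7*l + 6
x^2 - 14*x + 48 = (x - 8)*(x - 6)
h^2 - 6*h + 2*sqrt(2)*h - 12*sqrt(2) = (h - 6)*(h + 2*sqrt(2))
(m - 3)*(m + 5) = m^2 + 2*m - 15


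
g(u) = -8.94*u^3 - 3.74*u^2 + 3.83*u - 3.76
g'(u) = -26.82*u^2 - 7.48*u + 3.83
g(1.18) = -19.14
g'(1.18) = -42.34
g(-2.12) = 56.49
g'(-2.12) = -100.85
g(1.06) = -14.55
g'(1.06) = -34.23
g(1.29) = -24.23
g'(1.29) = -50.45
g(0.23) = -3.19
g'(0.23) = 0.69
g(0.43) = -3.52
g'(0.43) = -4.35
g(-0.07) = -4.04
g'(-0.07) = 4.22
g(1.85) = -66.08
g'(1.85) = -101.80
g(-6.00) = 1769.66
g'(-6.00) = -916.81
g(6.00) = -2046.46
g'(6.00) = -1006.57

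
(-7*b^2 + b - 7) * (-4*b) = 28*b^3 - 4*b^2 + 28*b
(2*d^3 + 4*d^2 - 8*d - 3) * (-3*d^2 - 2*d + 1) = -6*d^5 - 16*d^4 + 18*d^3 + 29*d^2 - 2*d - 3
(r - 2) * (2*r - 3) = 2*r^2 - 7*r + 6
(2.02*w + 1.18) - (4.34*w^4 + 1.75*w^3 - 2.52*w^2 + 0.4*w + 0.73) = -4.34*w^4 - 1.75*w^3 + 2.52*w^2 + 1.62*w + 0.45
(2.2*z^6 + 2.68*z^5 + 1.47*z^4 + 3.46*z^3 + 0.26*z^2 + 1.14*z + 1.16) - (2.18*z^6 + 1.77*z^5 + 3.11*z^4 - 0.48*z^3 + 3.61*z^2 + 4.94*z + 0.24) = 0.02*z^6 + 0.91*z^5 - 1.64*z^4 + 3.94*z^3 - 3.35*z^2 - 3.8*z + 0.92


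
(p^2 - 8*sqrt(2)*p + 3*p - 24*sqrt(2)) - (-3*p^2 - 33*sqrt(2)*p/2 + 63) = 4*p^2 + 3*p + 17*sqrt(2)*p/2 - 63 - 24*sqrt(2)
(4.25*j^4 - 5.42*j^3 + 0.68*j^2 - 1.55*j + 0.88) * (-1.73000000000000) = -7.3525*j^4 + 9.3766*j^3 - 1.1764*j^2 + 2.6815*j - 1.5224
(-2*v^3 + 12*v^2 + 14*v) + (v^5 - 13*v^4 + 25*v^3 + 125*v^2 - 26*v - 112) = v^5 - 13*v^4 + 23*v^3 + 137*v^2 - 12*v - 112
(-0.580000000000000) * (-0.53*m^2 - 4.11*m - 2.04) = 0.3074*m^2 + 2.3838*m + 1.1832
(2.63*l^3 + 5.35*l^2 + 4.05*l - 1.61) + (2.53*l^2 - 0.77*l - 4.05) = 2.63*l^3 + 7.88*l^2 + 3.28*l - 5.66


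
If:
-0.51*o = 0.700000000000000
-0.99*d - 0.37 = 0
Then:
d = -0.37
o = -1.37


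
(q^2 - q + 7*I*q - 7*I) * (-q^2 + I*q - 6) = -q^4 + q^3 - 6*I*q^3 - 13*q^2 + 6*I*q^2 + 13*q - 42*I*q + 42*I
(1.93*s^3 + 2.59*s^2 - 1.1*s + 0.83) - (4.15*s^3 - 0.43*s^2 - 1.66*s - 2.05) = -2.22*s^3 + 3.02*s^2 + 0.56*s + 2.88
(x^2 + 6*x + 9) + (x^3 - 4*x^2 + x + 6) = x^3 - 3*x^2 + 7*x + 15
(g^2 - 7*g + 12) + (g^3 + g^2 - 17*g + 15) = g^3 + 2*g^2 - 24*g + 27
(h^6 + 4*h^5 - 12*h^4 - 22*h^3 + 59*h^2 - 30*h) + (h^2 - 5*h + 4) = h^6 + 4*h^5 - 12*h^4 - 22*h^3 + 60*h^2 - 35*h + 4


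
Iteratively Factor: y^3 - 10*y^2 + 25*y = (y - 5)*(y^2 - 5*y) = (y - 5)^2*(y)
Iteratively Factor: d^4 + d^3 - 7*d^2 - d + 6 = (d - 2)*(d^3 + 3*d^2 - d - 3) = (d - 2)*(d + 3)*(d^2 - 1) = (d - 2)*(d + 1)*(d + 3)*(d - 1)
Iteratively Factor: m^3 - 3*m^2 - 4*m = (m + 1)*(m^2 - 4*m) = m*(m + 1)*(m - 4)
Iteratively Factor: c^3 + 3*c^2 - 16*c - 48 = (c - 4)*(c^2 + 7*c + 12) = (c - 4)*(c + 4)*(c + 3)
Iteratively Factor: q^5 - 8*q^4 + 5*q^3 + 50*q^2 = (q + 2)*(q^4 - 10*q^3 + 25*q^2) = q*(q + 2)*(q^3 - 10*q^2 + 25*q) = q^2*(q + 2)*(q^2 - 10*q + 25) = q^2*(q - 5)*(q + 2)*(q - 5)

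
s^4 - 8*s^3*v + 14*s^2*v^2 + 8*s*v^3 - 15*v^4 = (s - 5*v)*(s - 3*v)*(s - v)*(s + v)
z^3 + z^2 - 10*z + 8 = (z - 2)*(z - 1)*(z + 4)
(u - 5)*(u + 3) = u^2 - 2*u - 15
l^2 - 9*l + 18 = (l - 6)*(l - 3)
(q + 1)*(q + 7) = q^2 + 8*q + 7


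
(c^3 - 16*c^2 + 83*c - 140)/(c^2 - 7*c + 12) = (c^2 - 12*c + 35)/(c - 3)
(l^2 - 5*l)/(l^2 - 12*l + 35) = l/(l - 7)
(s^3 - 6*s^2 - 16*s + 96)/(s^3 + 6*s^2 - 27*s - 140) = (s^2 - 10*s + 24)/(s^2 + 2*s - 35)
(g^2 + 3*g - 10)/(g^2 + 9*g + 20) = (g - 2)/(g + 4)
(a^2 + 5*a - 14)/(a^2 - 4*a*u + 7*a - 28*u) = (2 - a)/(-a + 4*u)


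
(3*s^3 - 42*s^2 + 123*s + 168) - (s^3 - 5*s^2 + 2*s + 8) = 2*s^3 - 37*s^2 + 121*s + 160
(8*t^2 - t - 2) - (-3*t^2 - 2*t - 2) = 11*t^2 + t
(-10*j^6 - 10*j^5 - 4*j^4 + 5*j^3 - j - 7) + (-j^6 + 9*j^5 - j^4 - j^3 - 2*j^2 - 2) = -11*j^6 - j^5 - 5*j^4 + 4*j^3 - 2*j^2 - j - 9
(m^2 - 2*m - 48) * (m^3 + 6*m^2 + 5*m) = m^5 + 4*m^4 - 55*m^3 - 298*m^2 - 240*m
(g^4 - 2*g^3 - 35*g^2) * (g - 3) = g^5 - 5*g^4 - 29*g^3 + 105*g^2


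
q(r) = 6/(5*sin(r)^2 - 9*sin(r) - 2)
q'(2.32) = -0.20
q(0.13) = -1.95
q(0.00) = -3.00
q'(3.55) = -12.79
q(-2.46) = 1.06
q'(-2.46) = -2.23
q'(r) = 6*(-10*sin(r)*cos(r) + 9*cos(r))/(5*sin(r)^2 - 9*sin(r) - 2)^2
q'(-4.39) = 0.03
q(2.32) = -1.02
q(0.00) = -3.00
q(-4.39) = -0.99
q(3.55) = 2.54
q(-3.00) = -9.52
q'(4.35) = -0.34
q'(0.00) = 13.50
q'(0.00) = 13.50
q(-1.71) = 0.51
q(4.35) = 0.56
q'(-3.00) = -155.64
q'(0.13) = 4.82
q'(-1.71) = -0.11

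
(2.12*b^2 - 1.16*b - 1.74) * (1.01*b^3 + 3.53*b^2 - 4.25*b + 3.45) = 2.1412*b^5 + 6.312*b^4 - 14.8622*b^3 + 6.1018*b^2 + 3.393*b - 6.003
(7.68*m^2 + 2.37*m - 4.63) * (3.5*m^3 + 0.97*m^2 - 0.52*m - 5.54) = 26.88*m^5 + 15.7446*m^4 - 17.8997*m^3 - 48.2707*m^2 - 10.7222*m + 25.6502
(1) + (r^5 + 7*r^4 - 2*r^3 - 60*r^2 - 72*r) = r^5 + 7*r^4 - 2*r^3 - 60*r^2 - 72*r + 1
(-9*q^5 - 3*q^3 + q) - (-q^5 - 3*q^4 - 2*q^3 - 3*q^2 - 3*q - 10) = -8*q^5 + 3*q^4 - q^3 + 3*q^2 + 4*q + 10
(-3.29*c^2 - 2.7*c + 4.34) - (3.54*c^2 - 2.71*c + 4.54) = -6.83*c^2 + 0.00999999999999979*c - 0.2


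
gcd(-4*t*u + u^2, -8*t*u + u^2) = u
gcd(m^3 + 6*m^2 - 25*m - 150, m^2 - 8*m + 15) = m - 5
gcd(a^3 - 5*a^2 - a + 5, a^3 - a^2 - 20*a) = a - 5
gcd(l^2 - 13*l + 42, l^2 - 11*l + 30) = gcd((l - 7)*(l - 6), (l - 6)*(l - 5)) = l - 6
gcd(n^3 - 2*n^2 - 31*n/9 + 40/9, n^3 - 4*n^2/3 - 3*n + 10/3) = n^2 + 2*n/3 - 5/3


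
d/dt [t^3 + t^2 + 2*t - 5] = 3*t^2 + 2*t + 2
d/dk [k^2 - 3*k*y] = 2*k - 3*y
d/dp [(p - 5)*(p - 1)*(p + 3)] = 3*p^2 - 6*p - 13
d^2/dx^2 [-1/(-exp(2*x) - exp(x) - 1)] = (2*(2*exp(x) + 1)^2*exp(x) - (4*exp(x) + 1)*(exp(2*x) + exp(x) + 1))*exp(x)/(exp(2*x) + exp(x) + 1)^3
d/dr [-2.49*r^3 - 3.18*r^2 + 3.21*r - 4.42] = -7.47*r^2 - 6.36*r + 3.21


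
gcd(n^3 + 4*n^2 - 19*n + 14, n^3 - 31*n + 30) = n - 1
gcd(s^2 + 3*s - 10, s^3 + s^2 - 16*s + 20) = s^2 + 3*s - 10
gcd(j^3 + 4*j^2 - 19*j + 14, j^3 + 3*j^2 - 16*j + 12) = j^2 - 3*j + 2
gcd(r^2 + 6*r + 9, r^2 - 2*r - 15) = r + 3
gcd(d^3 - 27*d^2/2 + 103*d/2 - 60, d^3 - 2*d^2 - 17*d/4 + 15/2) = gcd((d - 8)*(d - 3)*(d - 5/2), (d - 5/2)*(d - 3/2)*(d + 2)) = d - 5/2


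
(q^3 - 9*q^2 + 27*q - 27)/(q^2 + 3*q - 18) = (q^2 - 6*q + 9)/(q + 6)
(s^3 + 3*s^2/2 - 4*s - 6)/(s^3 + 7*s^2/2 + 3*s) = (s - 2)/s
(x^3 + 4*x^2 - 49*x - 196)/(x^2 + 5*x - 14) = (x^2 - 3*x - 28)/(x - 2)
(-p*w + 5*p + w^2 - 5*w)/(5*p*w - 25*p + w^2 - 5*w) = (-p + w)/(5*p + w)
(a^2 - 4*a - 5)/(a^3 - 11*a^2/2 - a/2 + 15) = 2*(a + 1)/(2*a^2 - a - 6)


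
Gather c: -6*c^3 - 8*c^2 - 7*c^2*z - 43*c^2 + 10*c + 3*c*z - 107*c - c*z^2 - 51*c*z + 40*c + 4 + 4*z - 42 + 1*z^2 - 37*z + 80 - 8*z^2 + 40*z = -6*c^3 + c^2*(-7*z - 51) + c*(-z^2 - 48*z - 57) - 7*z^2 + 7*z + 42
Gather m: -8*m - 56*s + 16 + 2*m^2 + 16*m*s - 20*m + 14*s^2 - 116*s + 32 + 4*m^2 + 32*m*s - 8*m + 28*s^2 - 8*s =6*m^2 + m*(48*s - 36) + 42*s^2 - 180*s + 48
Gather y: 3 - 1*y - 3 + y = 0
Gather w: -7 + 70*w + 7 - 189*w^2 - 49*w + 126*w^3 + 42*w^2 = 126*w^3 - 147*w^2 + 21*w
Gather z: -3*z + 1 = 1 - 3*z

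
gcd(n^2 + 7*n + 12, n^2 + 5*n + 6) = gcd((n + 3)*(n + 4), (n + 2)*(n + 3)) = n + 3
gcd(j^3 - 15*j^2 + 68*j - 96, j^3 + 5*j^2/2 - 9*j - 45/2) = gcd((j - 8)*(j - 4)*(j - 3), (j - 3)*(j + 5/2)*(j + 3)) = j - 3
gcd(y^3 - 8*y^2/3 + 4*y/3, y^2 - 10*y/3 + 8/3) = y - 2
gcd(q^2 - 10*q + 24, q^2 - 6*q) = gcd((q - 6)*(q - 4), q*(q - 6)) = q - 6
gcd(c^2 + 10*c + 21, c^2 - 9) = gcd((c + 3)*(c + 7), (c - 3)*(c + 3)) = c + 3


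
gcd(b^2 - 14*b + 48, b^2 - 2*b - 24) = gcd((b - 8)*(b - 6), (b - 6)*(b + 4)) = b - 6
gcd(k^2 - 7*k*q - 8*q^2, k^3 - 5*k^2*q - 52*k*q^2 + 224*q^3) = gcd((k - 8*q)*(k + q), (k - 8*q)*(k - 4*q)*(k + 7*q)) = -k + 8*q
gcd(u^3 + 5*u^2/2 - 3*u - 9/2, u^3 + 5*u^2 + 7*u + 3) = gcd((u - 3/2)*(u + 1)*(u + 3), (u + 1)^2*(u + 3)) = u^2 + 4*u + 3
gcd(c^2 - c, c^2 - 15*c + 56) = 1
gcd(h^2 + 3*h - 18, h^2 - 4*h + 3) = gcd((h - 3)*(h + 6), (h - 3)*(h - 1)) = h - 3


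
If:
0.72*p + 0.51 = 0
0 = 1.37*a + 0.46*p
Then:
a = 0.24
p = -0.71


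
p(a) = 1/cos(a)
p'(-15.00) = -1.13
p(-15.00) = -1.32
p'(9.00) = 0.50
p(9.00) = -1.10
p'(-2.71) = -0.51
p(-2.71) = -1.10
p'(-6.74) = -0.55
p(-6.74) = 1.11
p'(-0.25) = -0.26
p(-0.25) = 1.03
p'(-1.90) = -9.05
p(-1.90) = -3.09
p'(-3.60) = 0.55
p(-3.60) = -1.12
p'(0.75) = 1.27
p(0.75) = 1.37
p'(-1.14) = -5.21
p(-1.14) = 2.39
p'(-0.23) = -0.24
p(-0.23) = 1.03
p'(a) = sin(a)/cos(a)^2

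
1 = 1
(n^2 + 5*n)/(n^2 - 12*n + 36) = n*(n + 5)/(n^2 - 12*n + 36)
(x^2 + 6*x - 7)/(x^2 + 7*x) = (x - 1)/x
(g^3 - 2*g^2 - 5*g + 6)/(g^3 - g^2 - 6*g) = (g - 1)/g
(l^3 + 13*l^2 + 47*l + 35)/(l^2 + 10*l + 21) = (l^2 + 6*l + 5)/(l + 3)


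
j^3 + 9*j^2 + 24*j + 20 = (j + 2)^2*(j + 5)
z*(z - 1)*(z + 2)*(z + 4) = z^4 + 5*z^3 + 2*z^2 - 8*z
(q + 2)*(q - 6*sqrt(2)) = q^2 - 6*sqrt(2)*q + 2*q - 12*sqrt(2)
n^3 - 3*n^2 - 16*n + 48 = (n - 4)*(n - 3)*(n + 4)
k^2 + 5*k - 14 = (k - 2)*(k + 7)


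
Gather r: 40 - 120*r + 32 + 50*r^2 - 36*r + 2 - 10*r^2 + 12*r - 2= 40*r^2 - 144*r + 72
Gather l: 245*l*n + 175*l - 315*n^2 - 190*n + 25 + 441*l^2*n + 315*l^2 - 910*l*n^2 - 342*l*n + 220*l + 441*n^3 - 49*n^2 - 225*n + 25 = l^2*(441*n + 315) + l*(-910*n^2 - 97*n + 395) + 441*n^3 - 364*n^2 - 415*n + 50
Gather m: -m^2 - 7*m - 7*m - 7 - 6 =-m^2 - 14*m - 13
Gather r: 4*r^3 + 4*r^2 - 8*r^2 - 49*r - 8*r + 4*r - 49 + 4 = 4*r^3 - 4*r^2 - 53*r - 45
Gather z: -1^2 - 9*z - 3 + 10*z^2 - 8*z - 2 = 10*z^2 - 17*z - 6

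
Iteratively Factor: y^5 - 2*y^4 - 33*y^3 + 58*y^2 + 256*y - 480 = (y + 4)*(y^4 - 6*y^3 - 9*y^2 + 94*y - 120) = (y - 3)*(y + 4)*(y^3 - 3*y^2 - 18*y + 40) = (y - 3)*(y + 4)^2*(y^2 - 7*y + 10) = (y - 5)*(y - 3)*(y + 4)^2*(y - 2)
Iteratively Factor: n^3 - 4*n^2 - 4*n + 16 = (n + 2)*(n^2 - 6*n + 8) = (n - 4)*(n + 2)*(n - 2)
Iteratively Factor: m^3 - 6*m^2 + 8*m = (m - 2)*(m^2 - 4*m) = m*(m - 2)*(m - 4)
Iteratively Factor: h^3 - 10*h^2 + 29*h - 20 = (h - 4)*(h^2 - 6*h + 5) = (h - 4)*(h - 1)*(h - 5)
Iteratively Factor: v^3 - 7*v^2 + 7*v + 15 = (v - 3)*(v^2 - 4*v - 5) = (v - 3)*(v + 1)*(v - 5)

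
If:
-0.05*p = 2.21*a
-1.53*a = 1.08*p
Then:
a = 0.00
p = 0.00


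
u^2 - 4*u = u*(u - 4)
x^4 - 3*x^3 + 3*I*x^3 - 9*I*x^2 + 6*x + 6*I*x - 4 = (x - 2)*(x - 1)*(x + I)*(x + 2*I)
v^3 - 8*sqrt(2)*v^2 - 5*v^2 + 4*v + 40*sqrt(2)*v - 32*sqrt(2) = (v - 4)*(v - 1)*(v - 8*sqrt(2))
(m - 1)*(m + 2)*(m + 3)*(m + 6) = m^4 + 10*m^3 + 25*m^2 - 36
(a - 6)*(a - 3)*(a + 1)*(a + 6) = a^4 - 2*a^3 - 39*a^2 + 72*a + 108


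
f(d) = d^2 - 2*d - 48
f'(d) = 2*d - 2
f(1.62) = -48.62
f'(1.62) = 1.24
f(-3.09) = -32.27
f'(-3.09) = -8.18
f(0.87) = -48.98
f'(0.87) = -0.26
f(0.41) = -48.65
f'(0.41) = -1.18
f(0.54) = -48.79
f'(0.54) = -0.92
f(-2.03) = -39.82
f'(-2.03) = -6.06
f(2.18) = -47.61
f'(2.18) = 2.36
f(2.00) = -48.00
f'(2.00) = 2.00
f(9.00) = 15.00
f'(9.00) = 16.00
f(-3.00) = -33.00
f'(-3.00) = -8.00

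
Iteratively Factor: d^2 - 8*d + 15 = (d - 5)*(d - 3)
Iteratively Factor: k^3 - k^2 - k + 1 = (k + 1)*(k^2 - 2*k + 1) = (k - 1)*(k + 1)*(k - 1)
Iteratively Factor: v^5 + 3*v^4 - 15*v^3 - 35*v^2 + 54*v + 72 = (v + 4)*(v^4 - v^3 - 11*v^2 + 9*v + 18) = (v + 3)*(v + 4)*(v^3 - 4*v^2 + v + 6) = (v - 3)*(v + 3)*(v + 4)*(v^2 - v - 2) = (v - 3)*(v + 1)*(v + 3)*(v + 4)*(v - 2)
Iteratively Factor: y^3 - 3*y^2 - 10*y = (y + 2)*(y^2 - 5*y) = (y - 5)*(y + 2)*(y)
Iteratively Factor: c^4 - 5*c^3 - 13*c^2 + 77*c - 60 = (c - 3)*(c^3 - 2*c^2 - 19*c + 20) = (c - 3)*(c + 4)*(c^2 - 6*c + 5) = (c - 3)*(c - 1)*(c + 4)*(c - 5)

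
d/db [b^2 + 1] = 2*b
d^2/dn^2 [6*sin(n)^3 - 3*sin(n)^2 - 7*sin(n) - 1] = -54*sin(n)^3 + 12*sin(n)^2 + 43*sin(n) - 6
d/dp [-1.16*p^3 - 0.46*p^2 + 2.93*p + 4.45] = -3.48*p^2 - 0.92*p + 2.93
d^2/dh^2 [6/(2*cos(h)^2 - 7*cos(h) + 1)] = 6*(16*sin(h)^4 - 49*sin(h)^2 + 119*cos(h)/2 - 21*cos(3*h)/2 - 61)/(2*sin(h)^2 + 7*cos(h) - 3)^3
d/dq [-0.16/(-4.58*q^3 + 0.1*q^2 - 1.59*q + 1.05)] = (-2.1984*q^2 + 0.032*q - 0.2544)/(4.58*q^3 - 0.1*q^2 + 1.59*q - 1.05)^2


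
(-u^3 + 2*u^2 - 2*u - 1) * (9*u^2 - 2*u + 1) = -9*u^5 + 20*u^4 - 23*u^3 - 3*u^2 - 1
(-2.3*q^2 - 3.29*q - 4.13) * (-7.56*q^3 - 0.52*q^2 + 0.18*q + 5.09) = 17.388*q^5 + 26.0684*q^4 + 32.5196*q^3 - 10.1516*q^2 - 17.4895*q - 21.0217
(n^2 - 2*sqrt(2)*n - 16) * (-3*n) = -3*n^3 + 6*sqrt(2)*n^2 + 48*n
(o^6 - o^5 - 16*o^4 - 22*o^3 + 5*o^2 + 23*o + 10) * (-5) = -5*o^6 + 5*o^5 + 80*o^4 + 110*o^3 - 25*o^2 - 115*o - 50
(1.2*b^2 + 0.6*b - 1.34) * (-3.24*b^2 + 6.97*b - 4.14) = -3.888*b^4 + 6.42*b^3 + 3.5556*b^2 - 11.8238*b + 5.5476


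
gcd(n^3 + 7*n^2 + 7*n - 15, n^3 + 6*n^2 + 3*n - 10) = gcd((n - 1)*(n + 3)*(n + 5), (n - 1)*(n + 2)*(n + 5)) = n^2 + 4*n - 5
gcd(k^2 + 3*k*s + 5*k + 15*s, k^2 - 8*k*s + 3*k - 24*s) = 1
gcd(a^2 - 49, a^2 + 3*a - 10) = 1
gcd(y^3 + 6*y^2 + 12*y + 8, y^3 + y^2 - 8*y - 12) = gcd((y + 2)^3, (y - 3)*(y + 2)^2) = y^2 + 4*y + 4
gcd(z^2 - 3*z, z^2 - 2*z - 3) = z - 3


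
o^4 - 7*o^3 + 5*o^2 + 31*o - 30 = (o - 5)*(o - 3)*(o - 1)*(o + 2)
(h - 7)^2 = h^2 - 14*h + 49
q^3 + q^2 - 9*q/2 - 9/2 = (q + 1)*(q - 3*sqrt(2)/2)*(q + 3*sqrt(2)/2)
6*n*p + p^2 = p*(6*n + p)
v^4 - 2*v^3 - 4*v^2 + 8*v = v*(v - 2)^2*(v + 2)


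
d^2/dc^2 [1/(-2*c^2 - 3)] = 12*(1 - 2*c^2)/(2*c^2 + 3)^3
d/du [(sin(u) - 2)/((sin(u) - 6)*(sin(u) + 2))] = (4*sin(u) + cos(u)^2 - 21)*cos(u)/((sin(u) - 6)^2*(sin(u) + 2)^2)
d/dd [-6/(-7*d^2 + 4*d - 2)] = 12*(2 - 7*d)/(7*d^2 - 4*d + 2)^2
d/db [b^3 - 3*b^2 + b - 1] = 3*b^2 - 6*b + 1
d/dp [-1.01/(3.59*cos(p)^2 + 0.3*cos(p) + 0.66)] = -(7.2518*cos(p) + 0.303)*sin(p)/(3.59*cos(p)^2 + 0.3*cos(p) + 0.66)^2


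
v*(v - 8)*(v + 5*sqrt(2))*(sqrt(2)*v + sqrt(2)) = sqrt(2)*v^4 - 7*sqrt(2)*v^3 + 10*v^3 - 70*v^2 - 8*sqrt(2)*v^2 - 80*v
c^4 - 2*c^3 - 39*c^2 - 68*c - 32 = (c - 8)*(c + 1)^2*(c + 4)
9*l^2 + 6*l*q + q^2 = (3*l + q)^2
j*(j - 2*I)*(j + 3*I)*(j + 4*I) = j^4 + 5*I*j^3 + 2*j^2 + 24*I*j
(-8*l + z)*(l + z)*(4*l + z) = -32*l^3 - 36*l^2*z - 3*l*z^2 + z^3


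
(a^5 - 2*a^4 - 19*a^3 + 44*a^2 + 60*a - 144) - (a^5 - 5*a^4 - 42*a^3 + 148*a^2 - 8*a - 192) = 3*a^4 + 23*a^3 - 104*a^2 + 68*a + 48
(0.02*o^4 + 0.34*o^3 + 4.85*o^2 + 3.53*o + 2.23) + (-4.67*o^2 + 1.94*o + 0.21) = 0.02*o^4 + 0.34*o^3 + 0.18*o^2 + 5.47*o + 2.44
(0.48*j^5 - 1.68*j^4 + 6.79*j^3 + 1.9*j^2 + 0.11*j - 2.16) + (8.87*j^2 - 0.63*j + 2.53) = 0.48*j^5 - 1.68*j^4 + 6.79*j^3 + 10.77*j^2 - 0.52*j + 0.37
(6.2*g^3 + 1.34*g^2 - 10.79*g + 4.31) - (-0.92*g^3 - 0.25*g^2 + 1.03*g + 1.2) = 7.12*g^3 + 1.59*g^2 - 11.82*g + 3.11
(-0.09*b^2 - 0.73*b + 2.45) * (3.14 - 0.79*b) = 0.0711*b^3 + 0.2941*b^2 - 4.2277*b + 7.693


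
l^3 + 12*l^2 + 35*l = l*(l + 5)*(l + 7)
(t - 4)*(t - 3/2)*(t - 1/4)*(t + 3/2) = t^4 - 17*t^3/4 - 5*t^2/4 + 153*t/16 - 9/4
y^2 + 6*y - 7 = (y - 1)*(y + 7)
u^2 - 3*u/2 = u*(u - 3/2)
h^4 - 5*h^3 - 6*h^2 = h^2*(h - 6)*(h + 1)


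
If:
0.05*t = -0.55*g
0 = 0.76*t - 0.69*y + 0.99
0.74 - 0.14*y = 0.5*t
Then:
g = -0.07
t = 0.82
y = 2.34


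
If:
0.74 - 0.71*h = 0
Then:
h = 1.04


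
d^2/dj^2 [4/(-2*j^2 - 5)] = 16*(5 - 6*j^2)/(2*j^2 + 5)^3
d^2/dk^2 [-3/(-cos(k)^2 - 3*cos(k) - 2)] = 3*(-4*sin(k)^4 + 3*sin(k)^2 + 69*cos(k)/4 - 9*cos(3*k)/4 + 15)/((cos(k) + 1)^3*(cos(k) + 2)^3)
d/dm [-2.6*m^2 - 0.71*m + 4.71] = -5.2*m - 0.71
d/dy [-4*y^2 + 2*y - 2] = 2 - 8*y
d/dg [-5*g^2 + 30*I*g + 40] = -10*g + 30*I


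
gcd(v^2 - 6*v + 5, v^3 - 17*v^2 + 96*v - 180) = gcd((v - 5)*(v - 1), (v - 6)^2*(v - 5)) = v - 5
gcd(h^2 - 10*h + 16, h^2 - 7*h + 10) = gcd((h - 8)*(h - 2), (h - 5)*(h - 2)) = h - 2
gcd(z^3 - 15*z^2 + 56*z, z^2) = z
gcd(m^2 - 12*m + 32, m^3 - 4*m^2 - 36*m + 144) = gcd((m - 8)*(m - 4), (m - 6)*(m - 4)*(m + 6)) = m - 4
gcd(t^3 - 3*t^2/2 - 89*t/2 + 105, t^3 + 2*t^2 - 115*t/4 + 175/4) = t^2 + 9*t/2 - 35/2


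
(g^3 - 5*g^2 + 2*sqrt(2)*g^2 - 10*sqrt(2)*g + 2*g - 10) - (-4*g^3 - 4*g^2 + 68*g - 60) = 5*g^3 - g^2 + 2*sqrt(2)*g^2 - 66*g - 10*sqrt(2)*g + 50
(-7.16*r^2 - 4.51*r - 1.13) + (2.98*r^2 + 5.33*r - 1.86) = -4.18*r^2 + 0.82*r - 2.99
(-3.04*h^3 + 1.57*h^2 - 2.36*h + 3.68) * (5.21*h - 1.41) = -15.8384*h^4 + 12.4661*h^3 - 14.5093*h^2 + 22.5004*h - 5.1888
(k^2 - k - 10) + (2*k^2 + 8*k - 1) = 3*k^2 + 7*k - 11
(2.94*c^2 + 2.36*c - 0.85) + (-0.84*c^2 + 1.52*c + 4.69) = 2.1*c^2 + 3.88*c + 3.84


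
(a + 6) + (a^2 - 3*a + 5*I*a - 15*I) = a^2 - 2*a + 5*I*a + 6 - 15*I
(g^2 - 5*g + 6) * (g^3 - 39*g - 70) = g^5 - 5*g^4 - 33*g^3 + 125*g^2 + 116*g - 420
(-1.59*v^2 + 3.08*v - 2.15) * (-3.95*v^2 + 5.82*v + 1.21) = 6.2805*v^4 - 21.4198*v^3 + 24.4942*v^2 - 8.7862*v - 2.6015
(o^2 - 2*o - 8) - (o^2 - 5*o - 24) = 3*o + 16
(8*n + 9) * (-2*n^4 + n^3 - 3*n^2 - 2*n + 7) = -16*n^5 - 10*n^4 - 15*n^3 - 43*n^2 + 38*n + 63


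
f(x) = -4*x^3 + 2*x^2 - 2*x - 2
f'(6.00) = -410.00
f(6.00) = -806.00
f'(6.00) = -410.00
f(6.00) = -806.00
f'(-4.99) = -320.76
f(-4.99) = 554.79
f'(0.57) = -3.62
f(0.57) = -3.23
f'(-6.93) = -606.02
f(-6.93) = 1439.16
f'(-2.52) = -88.28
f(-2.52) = 79.75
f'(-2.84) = -110.15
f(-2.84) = 111.44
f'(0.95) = -9.03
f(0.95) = -5.52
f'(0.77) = -6.03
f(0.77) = -4.18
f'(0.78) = -6.18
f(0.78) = -4.24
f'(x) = -12*x^2 + 4*x - 2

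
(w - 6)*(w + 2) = w^2 - 4*w - 12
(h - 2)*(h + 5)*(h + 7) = h^3 + 10*h^2 + 11*h - 70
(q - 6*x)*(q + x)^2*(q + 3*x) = q^4 - q^3*x - 23*q^2*x^2 - 39*q*x^3 - 18*x^4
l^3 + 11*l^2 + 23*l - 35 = (l - 1)*(l + 5)*(l + 7)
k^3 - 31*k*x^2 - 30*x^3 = (k - 6*x)*(k + x)*(k + 5*x)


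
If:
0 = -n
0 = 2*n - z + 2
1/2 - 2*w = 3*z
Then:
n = 0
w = -11/4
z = 2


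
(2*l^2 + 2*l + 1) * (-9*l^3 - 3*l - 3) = -18*l^5 - 18*l^4 - 15*l^3 - 12*l^2 - 9*l - 3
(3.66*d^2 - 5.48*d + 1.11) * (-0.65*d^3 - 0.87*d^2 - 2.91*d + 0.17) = -2.379*d^5 + 0.3778*d^4 - 6.6045*d^3 + 15.6033*d^2 - 4.1617*d + 0.1887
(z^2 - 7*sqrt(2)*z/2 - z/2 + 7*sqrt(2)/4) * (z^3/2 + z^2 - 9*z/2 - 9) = z^5/2 - 7*sqrt(2)*z^4/4 + 3*z^4/4 - 5*z^3 - 21*sqrt(2)*z^3/8 - 27*z^2/4 + 35*sqrt(2)*z^2/2 + 9*z/2 + 189*sqrt(2)*z/8 - 63*sqrt(2)/4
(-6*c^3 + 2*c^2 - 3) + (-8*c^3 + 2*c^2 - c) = -14*c^3 + 4*c^2 - c - 3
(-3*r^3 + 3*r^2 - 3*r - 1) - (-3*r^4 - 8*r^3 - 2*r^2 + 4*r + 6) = 3*r^4 + 5*r^3 + 5*r^2 - 7*r - 7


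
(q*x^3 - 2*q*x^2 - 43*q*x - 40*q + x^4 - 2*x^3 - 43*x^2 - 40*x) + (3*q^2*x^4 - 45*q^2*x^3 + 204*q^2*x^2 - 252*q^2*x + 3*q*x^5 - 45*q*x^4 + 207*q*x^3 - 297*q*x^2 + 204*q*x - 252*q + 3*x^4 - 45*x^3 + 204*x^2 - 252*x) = 3*q^2*x^4 - 45*q^2*x^3 + 204*q^2*x^2 - 252*q^2*x + 3*q*x^5 - 45*q*x^4 + 208*q*x^3 - 299*q*x^2 + 161*q*x - 292*q + 4*x^4 - 47*x^3 + 161*x^2 - 292*x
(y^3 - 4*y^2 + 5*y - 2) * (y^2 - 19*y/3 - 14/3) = y^5 - 31*y^4/3 + 77*y^3/3 - 15*y^2 - 32*y/3 + 28/3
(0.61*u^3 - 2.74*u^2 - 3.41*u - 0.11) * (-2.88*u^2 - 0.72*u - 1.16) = -1.7568*u^5 + 7.452*u^4 + 11.086*u^3 + 5.9504*u^2 + 4.0348*u + 0.1276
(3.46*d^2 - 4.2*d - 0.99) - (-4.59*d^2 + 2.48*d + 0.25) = 8.05*d^2 - 6.68*d - 1.24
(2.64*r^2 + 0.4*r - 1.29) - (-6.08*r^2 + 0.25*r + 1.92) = 8.72*r^2 + 0.15*r - 3.21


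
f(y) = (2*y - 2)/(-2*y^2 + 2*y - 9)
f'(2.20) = -0.06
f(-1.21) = 0.31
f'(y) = (2*y - 2)*(4*y - 2)/(-2*y^2 + 2*y - 9)^2 + 2/(-2*y^2 + 2*y - 9) = 2*(2*y^2 - 4*y - 7)/(4*y^4 - 8*y^3 + 40*y^2 - 36*y + 81)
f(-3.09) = 0.24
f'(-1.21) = 0.01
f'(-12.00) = 0.01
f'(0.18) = -0.20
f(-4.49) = 0.19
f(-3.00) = 0.24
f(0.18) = 0.19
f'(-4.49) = 0.03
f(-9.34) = 0.10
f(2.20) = -0.17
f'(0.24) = -0.21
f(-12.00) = 0.08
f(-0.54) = 0.29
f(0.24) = 0.18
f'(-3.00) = 0.04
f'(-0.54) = -0.07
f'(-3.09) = 0.04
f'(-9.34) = 0.01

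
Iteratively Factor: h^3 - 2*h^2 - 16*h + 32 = (h - 2)*(h^2 - 16) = (h - 2)*(h + 4)*(h - 4)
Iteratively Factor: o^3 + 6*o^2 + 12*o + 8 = (o + 2)*(o^2 + 4*o + 4) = (o + 2)^2*(o + 2)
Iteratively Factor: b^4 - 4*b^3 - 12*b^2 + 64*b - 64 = (b - 2)*(b^3 - 2*b^2 - 16*b + 32) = (b - 2)*(b + 4)*(b^2 - 6*b + 8) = (b - 2)^2*(b + 4)*(b - 4)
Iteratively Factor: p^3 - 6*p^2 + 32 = (p + 2)*(p^2 - 8*p + 16) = (p - 4)*(p + 2)*(p - 4)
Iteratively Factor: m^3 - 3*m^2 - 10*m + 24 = (m - 2)*(m^2 - m - 12) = (m - 4)*(m - 2)*(m + 3)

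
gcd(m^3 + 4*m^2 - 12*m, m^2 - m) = m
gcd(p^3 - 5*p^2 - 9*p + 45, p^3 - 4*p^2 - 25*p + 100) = p - 5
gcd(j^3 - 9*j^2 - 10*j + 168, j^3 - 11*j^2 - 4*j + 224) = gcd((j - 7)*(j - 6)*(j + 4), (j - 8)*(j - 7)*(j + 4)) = j^2 - 3*j - 28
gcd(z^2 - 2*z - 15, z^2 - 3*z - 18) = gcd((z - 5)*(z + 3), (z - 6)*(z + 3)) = z + 3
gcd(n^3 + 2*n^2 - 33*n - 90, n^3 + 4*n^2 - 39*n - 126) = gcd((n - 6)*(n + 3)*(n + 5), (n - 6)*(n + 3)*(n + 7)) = n^2 - 3*n - 18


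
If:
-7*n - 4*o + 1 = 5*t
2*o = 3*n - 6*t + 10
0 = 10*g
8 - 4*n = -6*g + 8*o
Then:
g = 0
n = -29/25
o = 79/50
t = 14/25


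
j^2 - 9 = (j - 3)*(j + 3)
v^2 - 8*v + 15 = (v - 5)*(v - 3)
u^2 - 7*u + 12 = (u - 4)*(u - 3)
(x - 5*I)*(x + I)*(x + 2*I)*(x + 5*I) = x^4 + 3*I*x^3 + 23*x^2 + 75*I*x - 50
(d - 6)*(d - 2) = d^2 - 8*d + 12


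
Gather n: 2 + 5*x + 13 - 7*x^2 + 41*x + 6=-7*x^2 + 46*x + 21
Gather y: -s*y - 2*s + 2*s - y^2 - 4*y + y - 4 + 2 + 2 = -y^2 + y*(-s - 3)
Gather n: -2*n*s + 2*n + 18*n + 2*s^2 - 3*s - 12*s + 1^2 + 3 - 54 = n*(20 - 2*s) + 2*s^2 - 15*s - 50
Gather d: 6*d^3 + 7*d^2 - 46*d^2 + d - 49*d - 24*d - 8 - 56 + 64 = 6*d^3 - 39*d^2 - 72*d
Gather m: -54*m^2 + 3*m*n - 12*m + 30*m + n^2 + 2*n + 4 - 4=-54*m^2 + m*(3*n + 18) + n^2 + 2*n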